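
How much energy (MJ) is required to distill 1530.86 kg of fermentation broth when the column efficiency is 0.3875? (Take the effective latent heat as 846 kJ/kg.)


E = m * 846 / (eta * 1000)
= 1530.86 * 846 / (0.3875 * 1000)
= 3342.2131 MJ

3342.2131 MJ


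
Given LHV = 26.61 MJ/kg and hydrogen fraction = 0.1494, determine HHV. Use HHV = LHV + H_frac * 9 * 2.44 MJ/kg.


HHV = LHV + H_frac * 9 * 2.44
= 26.61 + 0.1494 * 9 * 2.44
= 29.8908 MJ/kg

29.8908 MJ/kg


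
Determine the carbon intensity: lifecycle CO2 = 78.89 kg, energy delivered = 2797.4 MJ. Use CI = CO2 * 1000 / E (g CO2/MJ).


CI = CO2 * 1000 / E
= 78.89 * 1000 / 2797.4
= 28.2012 g CO2/MJ

28.2012 g CO2/MJ


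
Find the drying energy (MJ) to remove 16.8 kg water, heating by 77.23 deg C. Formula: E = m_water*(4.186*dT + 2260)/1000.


E = m_water * (4.186 * dT + 2260) / 1000
= 16.8 * (4.186 * 77.23 + 2260) / 1000
= 43.3992 MJ

43.3992 MJ


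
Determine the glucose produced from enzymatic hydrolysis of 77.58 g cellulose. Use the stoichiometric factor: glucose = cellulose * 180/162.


glucose = cellulose * 180/162
= 77.58 * 180/162
= 86.2000 g

86.2000 g


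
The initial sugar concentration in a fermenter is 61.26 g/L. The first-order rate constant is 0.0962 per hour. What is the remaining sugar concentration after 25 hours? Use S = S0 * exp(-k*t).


S = S0 * exp(-k * t)
S = 61.26 * exp(-0.0962 * 25)
S = 5.5297 g/L

5.5297 g/L


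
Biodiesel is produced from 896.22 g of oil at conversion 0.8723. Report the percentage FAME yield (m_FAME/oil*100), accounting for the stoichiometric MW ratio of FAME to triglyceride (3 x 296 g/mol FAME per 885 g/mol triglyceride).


m_FAME = oil * conv * (3 * 296 / 885) = oil * conv * (888/885)
= 896.22 * 0.8723 * 888 / 885
= 784.4228 g
Y = m_FAME / oil * 100 = conv * (888/885) * 100
= 0.8723 * 888 / 885 * 100
= 87.53%

87.53%


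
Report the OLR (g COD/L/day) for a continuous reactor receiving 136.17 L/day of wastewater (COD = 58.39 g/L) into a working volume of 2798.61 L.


OLR = Q * S / V
= 136.17 * 58.39 / 2798.61
= 2.8410 g/L/day

2.8410 g/L/day


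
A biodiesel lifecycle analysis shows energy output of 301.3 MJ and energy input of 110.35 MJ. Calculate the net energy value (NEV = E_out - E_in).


NEV = E_out - E_in
= 301.3 - 110.35
= 190.9500 MJ

190.9500 MJ


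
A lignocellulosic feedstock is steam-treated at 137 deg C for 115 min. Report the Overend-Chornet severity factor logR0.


logR0 = log10(t * exp((T - 100) / 14.75))
= log10(115 * exp((137 - 100) / 14.75))
= 3.1501

3.1501


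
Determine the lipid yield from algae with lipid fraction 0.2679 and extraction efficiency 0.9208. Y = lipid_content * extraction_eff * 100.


Y = lipid_content * extraction_eff * 100
= 0.2679 * 0.9208 * 100
= 24.6682%

24.6682%


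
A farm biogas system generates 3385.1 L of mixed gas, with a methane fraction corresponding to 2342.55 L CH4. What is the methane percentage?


CH4% = V_CH4 / V_total * 100
= 2342.55 / 3385.1 * 100
= 69.2018%

69.2018%


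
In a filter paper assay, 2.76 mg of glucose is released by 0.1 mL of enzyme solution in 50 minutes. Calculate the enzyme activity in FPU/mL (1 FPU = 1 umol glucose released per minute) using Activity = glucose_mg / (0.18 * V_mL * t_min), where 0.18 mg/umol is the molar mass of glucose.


Activity = glucose_mg / (0.18 mg/umol * V_mL * t_min)
= 2.76 / (0.18 * 0.1 * 50)
= 3.0667 FPU/mL

3.0667 FPU/mL


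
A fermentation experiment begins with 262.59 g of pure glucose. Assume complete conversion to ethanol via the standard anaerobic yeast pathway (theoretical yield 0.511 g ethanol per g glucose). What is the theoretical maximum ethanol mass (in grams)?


Theoretical ethanol yield: m_EtOH = 0.511 * m_glucose
m_EtOH = 0.511 * 262.59 = 134.1835 g

134.1835 g


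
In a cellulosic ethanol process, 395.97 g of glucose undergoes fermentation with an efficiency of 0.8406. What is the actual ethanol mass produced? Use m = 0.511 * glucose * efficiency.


Actual ethanol: m = 0.511 * 395.97 * 0.8406
m = 170.0876 g

170.0876 g


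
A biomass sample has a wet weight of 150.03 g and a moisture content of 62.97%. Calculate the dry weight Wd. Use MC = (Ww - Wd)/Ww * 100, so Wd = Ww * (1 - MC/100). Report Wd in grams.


Wd = Ww * (1 - MC/100)
= 150.03 * (1 - 62.97/100)
= 55.5561 g

55.5561 g


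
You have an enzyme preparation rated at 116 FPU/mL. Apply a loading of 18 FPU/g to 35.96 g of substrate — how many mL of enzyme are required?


V = dosage * m_sub / activity
V = 18 * 35.96 / 116
V = 5.5800 mL

5.5800 mL


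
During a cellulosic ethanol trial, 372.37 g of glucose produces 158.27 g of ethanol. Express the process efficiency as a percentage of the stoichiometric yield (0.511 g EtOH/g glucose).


Fermentation efficiency = (actual / (0.511 * glucose)) * 100
= (158.27 / (0.511 * 372.37)) * 100
= 83.1770%

83.1770%


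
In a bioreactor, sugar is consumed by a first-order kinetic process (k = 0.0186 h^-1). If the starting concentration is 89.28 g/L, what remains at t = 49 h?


S = S0 * exp(-k * t)
S = 89.28 * exp(-0.0186 * 49)
S = 35.8871 g/L

35.8871 g/L


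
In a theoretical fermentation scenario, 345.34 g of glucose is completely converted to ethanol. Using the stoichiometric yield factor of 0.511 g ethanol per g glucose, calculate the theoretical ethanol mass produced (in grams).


Theoretical ethanol yield: m_EtOH = 0.511 * m_glucose
m_EtOH = 0.511 * 345.34 = 176.4687 g

176.4687 g


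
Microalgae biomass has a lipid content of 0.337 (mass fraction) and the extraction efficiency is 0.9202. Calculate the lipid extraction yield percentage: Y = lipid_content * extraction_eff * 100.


Y = lipid_content * extraction_eff * 100
= 0.337 * 0.9202 * 100
= 31.0107%

31.0107%


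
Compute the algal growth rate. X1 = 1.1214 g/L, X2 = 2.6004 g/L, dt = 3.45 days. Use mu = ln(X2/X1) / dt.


mu = ln(X2/X1) / dt
= ln(2.6004/1.1214) / 3.45
= 0.2438 per day

0.2438 per day


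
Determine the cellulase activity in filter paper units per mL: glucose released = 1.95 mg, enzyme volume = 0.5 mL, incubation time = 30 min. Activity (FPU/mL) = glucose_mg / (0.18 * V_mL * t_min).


Activity = glucose_mg / (0.18 mg/umol * V_mL * t_min)
= 1.95 / (0.18 * 0.5 * 30)
= 0.7222 FPU/mL

0.7222 FPU/mL


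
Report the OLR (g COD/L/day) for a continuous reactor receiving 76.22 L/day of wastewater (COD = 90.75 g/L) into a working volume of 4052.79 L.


OLR = Q * S / V
= 76.22 * 90.75 / 4052.79
= 1.7067 g/L/day

1.7067 g/L/day


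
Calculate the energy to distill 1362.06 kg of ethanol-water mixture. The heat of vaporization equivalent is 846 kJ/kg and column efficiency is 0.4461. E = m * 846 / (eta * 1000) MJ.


E = m * 846 / (eta * 1000)
= 1362.06 * 846 / (0.4461 * 1000)
= 2583.0593 MJ

2583.0593 MJ


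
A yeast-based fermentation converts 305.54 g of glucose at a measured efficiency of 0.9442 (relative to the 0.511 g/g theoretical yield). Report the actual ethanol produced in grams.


Actual ethanol: m = 0.511 * 305.54 * 0.9442
m = 147.4188 g

147.4188 g


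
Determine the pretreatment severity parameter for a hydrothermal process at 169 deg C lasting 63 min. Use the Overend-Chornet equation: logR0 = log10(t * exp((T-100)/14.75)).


logR0 = log10(t * exp((T - 100) / 14.75))
= log10(63 * exp((169 - 100) / 14.75))
= 3.8310

3.8310


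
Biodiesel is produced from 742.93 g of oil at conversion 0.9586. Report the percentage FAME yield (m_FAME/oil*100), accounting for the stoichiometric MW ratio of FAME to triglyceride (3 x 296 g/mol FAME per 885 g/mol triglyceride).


m_FAME = oil * conv * (3 * 296 / 885) = oil * conv * (888/885)
= 742.93 * 0.9586 * 888 / 885
= 714.5868 g
Y = m_FAME / oil * 100 = conv * (888/885) * 100
= 0.9586 * 888 / 885 * 100
= 96.18%

96.18%


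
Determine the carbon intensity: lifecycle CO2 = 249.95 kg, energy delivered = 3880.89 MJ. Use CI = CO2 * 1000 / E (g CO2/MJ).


CI = CO2 * 1000 / E
= 249.95 * 1000 / 3880.89
= 64.4053 g CO2/MJ

64.4053 g CO2/MJ


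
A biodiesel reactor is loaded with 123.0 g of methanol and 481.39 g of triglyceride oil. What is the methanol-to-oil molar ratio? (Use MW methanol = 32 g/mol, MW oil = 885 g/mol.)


Molar ratio = n_MeOH / n_oil = (MeOH/32) / (oil/885) = (MeOH * 885) / (32 * oil)
= (123.0 * 885) / (32 * 481.39)
= 7.0665

7.0665


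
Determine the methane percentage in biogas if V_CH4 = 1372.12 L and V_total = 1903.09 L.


CH4% = V_CH4 / V_total * 100
= 1372.12 / 1903.09 * 100
= 72.0996%

72.0996%


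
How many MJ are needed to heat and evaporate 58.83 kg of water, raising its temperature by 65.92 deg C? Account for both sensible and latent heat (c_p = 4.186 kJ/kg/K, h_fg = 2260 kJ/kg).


E = m_water * (4.186 * dT + 2260) / 1000
= 58.83 * (4.186 * 65.92 + 2260) / 1000
= 149.1894 MJ

149.1894 MJ


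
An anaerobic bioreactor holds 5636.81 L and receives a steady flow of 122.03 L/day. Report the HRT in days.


HRT = V / Q
= 5636.81 / 122.03
= 46.1920 days

46.1920 days


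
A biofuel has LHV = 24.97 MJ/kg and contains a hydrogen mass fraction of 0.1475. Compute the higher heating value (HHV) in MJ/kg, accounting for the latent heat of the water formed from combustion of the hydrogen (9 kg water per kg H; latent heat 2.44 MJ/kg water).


HHV = LHV + H_frac * 9 * 2.44
= 24.97 + 0.1475 * 9 * 2.44
= 28.2091 MJ/kg

28.2091 MJ/kg


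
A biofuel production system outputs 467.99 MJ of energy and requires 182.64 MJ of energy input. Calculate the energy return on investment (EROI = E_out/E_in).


EROI = E_out / E_in
= 467.99 / 182.64
= 2.5624

2.5624


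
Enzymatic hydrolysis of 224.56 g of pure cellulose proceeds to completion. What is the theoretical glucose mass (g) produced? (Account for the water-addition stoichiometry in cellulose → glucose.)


glucose = cellulose * 180/162
= 224.56 * 180/162
= 249.5111 g

249.5111 g


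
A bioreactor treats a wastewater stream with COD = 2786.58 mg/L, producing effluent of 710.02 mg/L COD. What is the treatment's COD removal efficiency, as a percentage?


eta = (COD_in - COD_out) / COD_in * 100
= (2786.58 - 710.02) / 2786.58 * 100
= 74.5200%

74.5200%


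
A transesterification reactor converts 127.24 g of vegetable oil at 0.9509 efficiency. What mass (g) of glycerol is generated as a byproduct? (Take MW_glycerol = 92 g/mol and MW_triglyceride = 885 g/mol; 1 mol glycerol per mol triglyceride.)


glycerol = oil * conv * (92/885)
= 127.24 * 0.9509 * 92 / 885
= 12.5778 g

12.5778 g


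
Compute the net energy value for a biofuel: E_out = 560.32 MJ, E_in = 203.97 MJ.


NEV = E_out - E_in
= 560.32 - 203.97
= 356.3500 MJ

356.3500 MJ


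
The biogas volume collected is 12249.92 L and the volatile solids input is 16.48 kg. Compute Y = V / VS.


Y = V / VS
= 12249.92 / 16.48
= 743.3204 L/kg VS

743.3204 L/kg VS


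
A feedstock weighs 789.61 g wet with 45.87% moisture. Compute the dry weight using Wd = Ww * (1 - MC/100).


Wd = Ww * (1 - MC/100)
= 789.61 * (1 - 45.87/100)
= 427.4159 g

427.4159 g


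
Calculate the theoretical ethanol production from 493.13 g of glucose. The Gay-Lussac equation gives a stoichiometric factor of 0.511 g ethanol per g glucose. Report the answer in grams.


Theoretical ethanol yield: m_EtOH = 0.511 * m_glucose
m_EtOH = 0.511 * 493.13 = 251.9894 g

251.9894 g


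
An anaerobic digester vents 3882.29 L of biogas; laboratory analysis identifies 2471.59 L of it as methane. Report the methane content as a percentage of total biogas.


CH4% = V_CH4 / V_total * 100
= 2471.59 / 3882.29 * 100
= 63.6632%

63.6632%


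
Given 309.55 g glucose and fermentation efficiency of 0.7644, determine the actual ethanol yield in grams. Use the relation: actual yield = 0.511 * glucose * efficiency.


Actual ethanol: m = 0.511 * 309.55 * 0.7644
m = 120.9128 g

120.9128 g


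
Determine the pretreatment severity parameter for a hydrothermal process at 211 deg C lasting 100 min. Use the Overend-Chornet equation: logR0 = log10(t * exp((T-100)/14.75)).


logR0 = log10(t * exp((T - 100) / 14.75))
= log10(100 * exp((211 - 100) / 14.75))
= 5.2682

5.2682


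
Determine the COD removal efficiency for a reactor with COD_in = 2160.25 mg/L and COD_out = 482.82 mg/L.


eta = (COD_in - COD_out) / COD_in * 100
= (2160.25 - 482.82) / 2160.25 * 100
= 77.6498%

77.6498%


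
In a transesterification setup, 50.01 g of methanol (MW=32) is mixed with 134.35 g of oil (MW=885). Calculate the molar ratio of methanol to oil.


Molar ratio = n_MeOH / n_oil = (MeOH/32) / (oil/885) = (MeOH * 885) / (32 * oil)
= (50.01 * 885) / (32 * 134.35)
= 10.2947

10.2947


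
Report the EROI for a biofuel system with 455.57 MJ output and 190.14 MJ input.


EROI = E_out / E_in
= 455.57 / 190.14
= 2.3960

2.3960


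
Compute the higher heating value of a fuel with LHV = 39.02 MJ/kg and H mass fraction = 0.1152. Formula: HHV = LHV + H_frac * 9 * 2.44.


HHV = LHV + H_frac * 9 * 2.44
= 39.02 + 0.1152 * 9 * 2.44
= 41.5498 MJ/kg

41.5498 MJ/kg


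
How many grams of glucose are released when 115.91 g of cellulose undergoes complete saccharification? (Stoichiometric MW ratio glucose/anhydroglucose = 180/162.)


glucose = cellulose * 180/162
= 115.91 * 180/162
= 128.7889 g

128.7889 g


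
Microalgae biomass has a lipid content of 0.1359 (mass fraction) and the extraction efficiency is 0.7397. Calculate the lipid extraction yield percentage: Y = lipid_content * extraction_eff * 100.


Y = lipid_content * extraction_eff * 100
= 0.1359 * 0.7397 * 100
= 10.0525%

10.0525%


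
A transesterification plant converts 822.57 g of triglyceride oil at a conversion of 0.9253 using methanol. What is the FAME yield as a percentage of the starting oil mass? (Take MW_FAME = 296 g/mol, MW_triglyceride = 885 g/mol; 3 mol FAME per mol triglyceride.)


m_FAME = oil * conv * (3 * 296 / 885) = oil * conv * (888/885)
= 822.57 * 0.9253 * 888 / 885
= 763.7041 g
Y = m_FAME / oil * 100 = conv * (888/885) * 100
= 0.9253 * 888 / 885 * 100
= 92.84%

92.84%


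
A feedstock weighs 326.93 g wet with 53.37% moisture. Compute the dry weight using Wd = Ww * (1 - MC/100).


Wd = Ww * (1 - MC/100)
= 326.93 * (1 - 53.37/100)
= 152.4475 g

152.4475 g


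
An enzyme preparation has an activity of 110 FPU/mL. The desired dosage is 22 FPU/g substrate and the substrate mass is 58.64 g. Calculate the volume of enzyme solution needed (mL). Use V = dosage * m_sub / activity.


V = dosage * m_sub / activity
V = 22 * 58.64 / 110
V = 11.7280 mL

11.7280 mL


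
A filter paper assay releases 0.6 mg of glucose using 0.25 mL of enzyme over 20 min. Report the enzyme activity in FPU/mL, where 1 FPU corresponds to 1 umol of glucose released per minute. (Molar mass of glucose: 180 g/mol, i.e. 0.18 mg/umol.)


Activity = glucose_mg / (0.18 mg/umol * V_mL * t_min)
= 0.6 / (0.18 * 0.25 * 20)
= 0.6667 FPU/mL

0.6667 FPU/mL


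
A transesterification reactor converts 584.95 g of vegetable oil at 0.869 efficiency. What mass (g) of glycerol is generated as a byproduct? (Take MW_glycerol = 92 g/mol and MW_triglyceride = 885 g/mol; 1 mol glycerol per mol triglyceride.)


glycerol = oil * conv * (92/885)
= 584.95 * 0.869 * 92 / 885
= 52.8425 g

52.8425 g


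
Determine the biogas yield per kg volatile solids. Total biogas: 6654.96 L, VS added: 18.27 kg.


Y = V / VS
= 6654.96 / 18.27
= 364.2562 L/kg VS

364.2562 L/kg VS


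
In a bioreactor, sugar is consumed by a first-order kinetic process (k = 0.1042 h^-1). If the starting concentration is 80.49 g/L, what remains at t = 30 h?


S = S0 * exp(-k * t)
S = 80.49 * exp(-0.1042 * 30)
S = 3.5329 g/L

3.5329 g/L


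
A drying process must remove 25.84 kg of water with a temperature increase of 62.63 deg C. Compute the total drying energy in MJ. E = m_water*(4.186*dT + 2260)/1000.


E = m_water * (4.186 * dT + 2260) / 1000
= 25.84 * (4.186 * 62.63 + 2260) / 1000
= 65.1729 MJ

65.1729 MJ


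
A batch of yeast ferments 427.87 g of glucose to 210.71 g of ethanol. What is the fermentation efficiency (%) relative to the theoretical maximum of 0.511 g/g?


Fermentation efficiency = (actual / (0.511 * glucose)) * 100
= (210.71 / (0.511 * 427.87)) * 100
= 96.3723%

96.3723%


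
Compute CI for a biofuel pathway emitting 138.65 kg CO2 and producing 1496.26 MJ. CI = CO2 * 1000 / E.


CI = CO2 * 1000 / E
= 138.65 * 1000 / 1496.26
= 92.6644 g CO2/MJ

92.6644 g CO2/MJ


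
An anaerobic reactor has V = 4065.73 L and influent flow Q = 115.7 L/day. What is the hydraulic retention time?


HRT = V / Q
= 4065.73 / 115.7
= 35.1403 days

35.1403 days


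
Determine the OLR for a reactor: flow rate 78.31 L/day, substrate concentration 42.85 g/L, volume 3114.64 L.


OLR = Q * S / V
= 78.31 * 42.85 / 3114.64
= 1.0774 g/L/day

1.0774 g/L/day


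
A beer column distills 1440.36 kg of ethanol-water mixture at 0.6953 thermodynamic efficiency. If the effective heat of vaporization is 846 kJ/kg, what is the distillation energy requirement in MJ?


E = m * 846 / (eta * 1000)
= 1440.36 * 846 / (0.6953 * 1000)
= 1752.5450 MJ

1752.5450 MJ


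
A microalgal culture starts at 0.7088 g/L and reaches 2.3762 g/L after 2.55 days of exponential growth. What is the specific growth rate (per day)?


mu = ln(X2/X1) / dt
= ln(2.3762/0.7088) / 2.55
= 0.4744 per day

0.4744 per day


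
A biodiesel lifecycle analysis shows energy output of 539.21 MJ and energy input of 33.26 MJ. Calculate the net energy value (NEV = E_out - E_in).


NEV = E_out - E_in
= 539.21 - 33.26
= 505.9500 MJ

505.9500 MJ


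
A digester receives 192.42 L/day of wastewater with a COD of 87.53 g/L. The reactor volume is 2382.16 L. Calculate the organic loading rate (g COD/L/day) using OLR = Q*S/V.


OLR = Q * S / V
= 192.42 * 87.53 / 2382.16
= 7.0703 g/L/day

7.0703 g/L/day


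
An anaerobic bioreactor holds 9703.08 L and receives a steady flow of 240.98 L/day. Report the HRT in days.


HRT = V / Q
= 9703.08 / 240.98
= 40.2651 days

40.2651 days


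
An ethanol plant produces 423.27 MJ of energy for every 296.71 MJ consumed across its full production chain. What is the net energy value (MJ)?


NEV = E_out - E_in
= 423.27 - 296.71
= 126.5600 MJ

126.5600 MJ


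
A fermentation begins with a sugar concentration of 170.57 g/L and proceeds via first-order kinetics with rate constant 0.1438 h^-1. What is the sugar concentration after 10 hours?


S = S0 * exp(-k * t)
S = 170.57 * exp(-0.1438 * 10)
S = 40.4937 g/L

40.4937 g/L


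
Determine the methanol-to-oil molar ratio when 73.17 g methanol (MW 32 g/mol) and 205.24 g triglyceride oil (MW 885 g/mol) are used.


Molar ratio = n_MeOH / n_oil = (MeOH/32) / (oil/885) = (MeOH * 885) / (32 * oil)
= (73.17 * 885) / (32 * 205.24)
= 9.8597

9.8597


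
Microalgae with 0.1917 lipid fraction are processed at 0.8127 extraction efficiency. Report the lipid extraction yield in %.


Y = lipid_content * extraction_eff * 100
= 0.1917 * 0.8127 * 100
= 15.5795%

15.5795%


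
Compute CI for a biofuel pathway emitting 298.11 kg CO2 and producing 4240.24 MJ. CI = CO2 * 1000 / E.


CI = CO2 * 1000 / E
= 298.11 * 1000 / 4240.24
= 70.3050 g CO2/MJ

70.3050 g CO2/MJ


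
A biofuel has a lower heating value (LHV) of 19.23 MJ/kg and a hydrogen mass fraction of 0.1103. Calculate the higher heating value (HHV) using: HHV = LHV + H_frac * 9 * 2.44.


HHV = LHV + H_frac * 9 * 2.44
= 19.23 + 0.1103 * 9 * 2.44
= 21.6522 MJ/kg

21.6522 MJ/kg


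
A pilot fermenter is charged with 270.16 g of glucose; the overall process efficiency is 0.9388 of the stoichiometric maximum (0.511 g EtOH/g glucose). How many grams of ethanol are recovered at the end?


Actual ethanol: m = 0.511 * 270.16 * 0.9388
m = 129.6030 g

129.6030 g


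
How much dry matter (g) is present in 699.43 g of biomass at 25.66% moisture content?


Wd = Ww * (1 - MC/100)
= 699.43 * (1 - 25.66/100)
= 519.9563 g

519.9563 g


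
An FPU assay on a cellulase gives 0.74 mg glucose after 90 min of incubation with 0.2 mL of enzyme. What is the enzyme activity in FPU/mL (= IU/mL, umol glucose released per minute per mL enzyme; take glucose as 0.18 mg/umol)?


Activity = glucose_mg / (0.18 mg/umol * V_mL * t_min)
= 0.74 / (0.18 * 0.2 * 90)
= 0.2284 FPU/mL

0.2284 FPU/mL


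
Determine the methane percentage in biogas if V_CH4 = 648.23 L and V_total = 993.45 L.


CH4% = V_CH4 / V_total * 100
= 648.23 / 993.45 * 100
= 65.2504%

65.2504%


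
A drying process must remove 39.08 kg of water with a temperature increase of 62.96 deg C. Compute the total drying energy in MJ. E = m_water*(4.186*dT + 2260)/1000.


E = m_water * (4.186 * dT + 2260) / 1000
= 39.08 * (4.186 * 62.96 + 2260) / 1000
= 98.6204 MJ

98.6204 MJ


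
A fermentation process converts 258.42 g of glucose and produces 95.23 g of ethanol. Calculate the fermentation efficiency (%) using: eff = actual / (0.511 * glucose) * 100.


Fermentation efficiency = (actual / (0.511 * glucose)) * 100
= (95.23 / (0.511 * 258.42)) * 100
= 72.1152%

72.1152%


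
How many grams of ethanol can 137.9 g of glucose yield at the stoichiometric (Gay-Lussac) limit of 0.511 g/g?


Theoretical ethanol yield: m_EtOH = 0.511 * m_glucose
m_EtOH = 0.511 * 137.9 = 70.4669 g

70.4669 g


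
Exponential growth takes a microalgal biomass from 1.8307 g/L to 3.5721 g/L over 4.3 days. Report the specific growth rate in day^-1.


mu = ln(X2/X1) / dt
= ln(3.5721/1.8307) / 4.3
= 0.1555 per day

0.1555 per day


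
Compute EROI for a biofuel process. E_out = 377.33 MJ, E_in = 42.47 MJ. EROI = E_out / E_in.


EROI = E_out / E_in
= 377.33 / 42.47
= 8.8846

8.8846


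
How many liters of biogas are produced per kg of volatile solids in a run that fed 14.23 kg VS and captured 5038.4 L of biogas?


Y = V / VS
= 5038.4 / 14.23
= 354.0689 L/kg VS

354.0689 L/kg VS


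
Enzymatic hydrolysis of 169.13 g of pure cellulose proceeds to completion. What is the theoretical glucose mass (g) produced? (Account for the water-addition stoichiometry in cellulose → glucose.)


glucose = cellulose * 180/162
= 169.13 * 180/162
= 187.9222 g

187.9222 g


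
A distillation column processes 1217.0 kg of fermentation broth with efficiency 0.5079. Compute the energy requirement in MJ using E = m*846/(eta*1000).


E = m * 846 / (eta * 1000)
= 1217.0 * 846 / (0.5079 * 1000)
= 2027.1353 MJ

2027.1353 MJ


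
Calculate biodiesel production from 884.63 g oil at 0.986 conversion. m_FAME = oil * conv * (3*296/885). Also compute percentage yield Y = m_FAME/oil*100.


m_FAME = oil * conv * (3 * 296 / 885) = oil * conv * (888/885)
= 884.63 * 0.986 * 888 / 885
= 875.2019 g
Y = m_FAME / oil * 100 = conv * (888/885) * 100
= 0.986 * 888 / 885 * 100
= 98.93%

875.2019 g FAME; Y = 98.93%


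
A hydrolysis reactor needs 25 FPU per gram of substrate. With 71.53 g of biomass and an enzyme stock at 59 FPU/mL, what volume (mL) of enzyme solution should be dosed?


V = dosage * m_sub / activity
V = 25 * 71.53 / 59
V = 30.3093 mL

30.3093 mL


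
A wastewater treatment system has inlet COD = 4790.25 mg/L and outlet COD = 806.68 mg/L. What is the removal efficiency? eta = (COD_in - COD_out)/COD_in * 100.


eta = (COD_in - COD_out) / COD_in * 100
= (4790.25 - 806.68) / 4790.25 * 100
= 83.1600%

83.1600%


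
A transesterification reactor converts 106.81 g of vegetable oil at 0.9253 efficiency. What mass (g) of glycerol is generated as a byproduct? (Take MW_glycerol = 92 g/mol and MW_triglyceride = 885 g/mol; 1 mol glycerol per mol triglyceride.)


glycerol = oil * conv * (92/885)
= 106.81 * 0.9253 * 92 / 885
= 10.2740 g

10.2740 g


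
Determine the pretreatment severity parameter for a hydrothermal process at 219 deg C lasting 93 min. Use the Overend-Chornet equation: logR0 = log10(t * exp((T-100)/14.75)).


logR0 = log10(t * exp((T - 100) / 14.75))
= log10(93 * exp((219 - 100) / 14.75))
= 5.4723

5.4723


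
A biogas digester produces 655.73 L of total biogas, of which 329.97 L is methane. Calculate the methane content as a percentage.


CH4% = V_CH4 / V_total * 100
= 329.97 / 655.73 * 100
= 50.3210%

50.3210%


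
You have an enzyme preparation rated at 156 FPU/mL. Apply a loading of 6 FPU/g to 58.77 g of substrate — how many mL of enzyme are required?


V = dosage * m_sub / activity
V = 6 * 58.77 / 156
V = 2.2604 mL

2.2604 mL


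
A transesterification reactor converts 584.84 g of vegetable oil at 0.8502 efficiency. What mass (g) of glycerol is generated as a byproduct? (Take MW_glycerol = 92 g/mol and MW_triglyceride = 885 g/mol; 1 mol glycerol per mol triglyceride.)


glycerol = oil * conv * (92/885)
= 584.84 * 0.8502 * 92 / 885
= 51.6895 g

51.6895 g


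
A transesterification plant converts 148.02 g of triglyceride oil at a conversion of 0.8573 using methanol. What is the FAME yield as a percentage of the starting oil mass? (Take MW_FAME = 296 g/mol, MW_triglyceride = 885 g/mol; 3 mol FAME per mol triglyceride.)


m_FAME = oil * conv * (3 * 296 / 885) = oil * conv * (888/885)
= 148.02 * 0.8573 * 888 / 885
= 127.3277 g
Y = m_FAME / oil * 100 = conv * (888/885) * 100
= 0.8573 * 888 / 885 * 100
= 86.02%

86.02%


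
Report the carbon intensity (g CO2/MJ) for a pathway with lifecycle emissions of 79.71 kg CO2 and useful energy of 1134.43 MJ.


CI = CO2 * 1000 / E
= 79.71 * 1000 / 1134.43
= 70.2644 g CO2/MJ

70.2644 g CO2/MJ


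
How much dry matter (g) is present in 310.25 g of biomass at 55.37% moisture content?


Wd = Ww * (1 - MC/100)
= 310.25 * (1 - 55.37/100)
= 138.4646 g

138.4646 g


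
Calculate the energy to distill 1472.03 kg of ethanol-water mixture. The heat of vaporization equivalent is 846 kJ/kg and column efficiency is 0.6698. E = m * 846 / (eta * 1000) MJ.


E = m * 846 / (eta * 1000)
= 1472.03 * 846 / (0.6698 * 1000)
= 1859.2675 MJ

1859.2675 MJ


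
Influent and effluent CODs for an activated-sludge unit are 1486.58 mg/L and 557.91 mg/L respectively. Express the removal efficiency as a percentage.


eta = (COD_in - COD_out) / COD_in * 100
= (1486.58 - 557.91) / 1486.58 * 100
= 62.4702%

62.4702%


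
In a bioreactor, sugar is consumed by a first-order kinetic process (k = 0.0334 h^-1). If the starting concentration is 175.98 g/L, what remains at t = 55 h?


S = S0 * exp(-k * t)
S = 175.98 * exp(-0.0334 * 55)
S = 28.0327 g/L

28.0327 g/L


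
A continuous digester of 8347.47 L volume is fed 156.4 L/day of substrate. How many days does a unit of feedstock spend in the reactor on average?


HRT = V / Q
= 8347.47 / 156.4
= 53.3726 days

53.3726 days


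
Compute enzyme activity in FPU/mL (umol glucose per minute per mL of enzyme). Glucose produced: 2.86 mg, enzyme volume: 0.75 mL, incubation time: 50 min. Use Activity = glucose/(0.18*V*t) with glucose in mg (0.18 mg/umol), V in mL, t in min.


Activity = glucose_mg / (0.18 mg/umol * V_mL * t_min)
= 2.86 / (0.18 * 0.75 * 50)
= 0.4237 FPU/mL

0.4237 FPU/mL


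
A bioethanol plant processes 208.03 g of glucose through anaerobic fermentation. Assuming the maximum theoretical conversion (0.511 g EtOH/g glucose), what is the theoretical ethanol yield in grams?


Theoretical ethanol yield: m_EtOH = 0.511 * m_glucose
m_EtOH = 0.511 * 208.03 = 106.3033 g

106.3033 g


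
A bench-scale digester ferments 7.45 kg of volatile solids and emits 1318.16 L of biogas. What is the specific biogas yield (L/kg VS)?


Y = V / VS
= 1318.16 / 7.45
= 176.9342 L/kg VS

176.9342 L/kg VS


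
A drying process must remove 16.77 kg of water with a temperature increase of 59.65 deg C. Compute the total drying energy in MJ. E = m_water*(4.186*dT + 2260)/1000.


E = m_water * (4.186 * dT + 2260) / 1000
= 16.77 * (4.186 * 59.65 + 2260) / 1000
= 42.0876 MJ

42.0876 MJ


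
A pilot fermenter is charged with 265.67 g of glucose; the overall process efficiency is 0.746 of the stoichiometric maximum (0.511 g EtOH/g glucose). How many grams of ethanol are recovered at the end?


Actual ethanol: m = 0.511 * 265.67 * 0.746
m = 101.2750 g

101.2750 g


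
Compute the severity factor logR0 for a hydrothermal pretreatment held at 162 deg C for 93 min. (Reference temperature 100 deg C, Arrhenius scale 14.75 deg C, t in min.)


logR0 = log10(t * exp((T - 100) / 14.75))
= log10(93 * exp((162 - 100) / 14.75))
= 3.7940

3.7940


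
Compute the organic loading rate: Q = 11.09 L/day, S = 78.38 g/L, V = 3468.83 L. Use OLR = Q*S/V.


OLR = Q * S / V
= 11.09 * 78.38 / 3468.83
= 0.2506 g/L/day

0.2506 g/L/day


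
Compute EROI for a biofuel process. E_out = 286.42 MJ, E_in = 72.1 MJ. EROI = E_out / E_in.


EROI = E_out / E_in
= 286.42 / 72.1
= 3.9725

3.9725


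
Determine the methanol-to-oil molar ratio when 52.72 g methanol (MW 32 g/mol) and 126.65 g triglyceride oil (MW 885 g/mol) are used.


Molar ratio = n_MeOH / n_oil = (MeOH/32) / (oil/885) = (MeOH * 885) / (32 * oil)
= (52.72 * 885) / (32 * 126.65)
= 11.5123

11.5123


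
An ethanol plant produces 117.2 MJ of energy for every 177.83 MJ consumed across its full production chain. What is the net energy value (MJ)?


NEV = E_out - E_in
= 117.2 - 177.83
= -60.6300 MJ

-60.6300 MJ


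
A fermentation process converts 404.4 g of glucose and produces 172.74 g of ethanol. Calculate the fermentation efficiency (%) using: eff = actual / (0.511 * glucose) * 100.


Fermentation efficiency = (actual / (0.511 * glucose)) * 100
= (172.74 / (0.511 * 404.4)) * 100
= 83.5913%

83.5913%


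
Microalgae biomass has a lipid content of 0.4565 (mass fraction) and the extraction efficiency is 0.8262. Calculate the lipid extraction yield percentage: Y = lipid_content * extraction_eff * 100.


Y = lipid_content * extraction_eff * 100
= 0.4565 * 0.8262 * 100
= 37.7160%

37.7160%


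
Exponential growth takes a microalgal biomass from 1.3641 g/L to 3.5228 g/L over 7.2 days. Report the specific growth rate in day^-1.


mu = ln(X2/X1) / dt
= ln(3.5228/1.3641) / 7.2
= 0.1318 per day

0.1318 per day


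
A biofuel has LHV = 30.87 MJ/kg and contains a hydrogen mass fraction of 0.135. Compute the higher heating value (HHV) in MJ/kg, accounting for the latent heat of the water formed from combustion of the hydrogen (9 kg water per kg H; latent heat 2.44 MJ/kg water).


HHV = LHV + H_frac * 9 * 2.44
= 30.87 + 0.135 * 9 * 2.44
= 33.8346 MJ/kg

33.8346 MJ/kg


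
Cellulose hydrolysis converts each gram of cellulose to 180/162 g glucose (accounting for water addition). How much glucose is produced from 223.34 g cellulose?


glucose = cellulose * 180/162
= 223.34 * 180/162
= 248.1556 g

248.1556 g


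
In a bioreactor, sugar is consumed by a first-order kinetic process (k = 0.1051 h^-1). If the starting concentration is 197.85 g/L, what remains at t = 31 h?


S = S0 * exp(-k * t)
S = 197.85 * exp(-0.1051 * 31)
S = 7.6096 g/L

7.6096 g/L


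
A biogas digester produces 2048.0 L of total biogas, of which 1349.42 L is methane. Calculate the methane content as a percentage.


CH4% = V_CH4 / V_total * 100
= 1349.42 / 2048.0 * 100
= 65.8896%

65.8896%


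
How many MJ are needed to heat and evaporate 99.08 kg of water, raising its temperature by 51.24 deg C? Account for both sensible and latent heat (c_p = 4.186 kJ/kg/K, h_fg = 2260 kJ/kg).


E = m_water * (4.186 * dT + 2260) / 1000
= 99.08 * (4.186 * 51.24 + 2260) / 1000
= 245.1725 MJ

245.1725 MJ


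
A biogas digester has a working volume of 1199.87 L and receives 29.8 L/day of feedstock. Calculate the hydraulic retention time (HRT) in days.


HRT = V / Q
= 1199.87 / 29.8
= 40.2641 days

40.2641 days


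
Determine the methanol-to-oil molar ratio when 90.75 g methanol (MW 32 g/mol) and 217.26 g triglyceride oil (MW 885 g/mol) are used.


Molar ratio = n_MeOH / n_oil = (MeOH/32) / (oil/885) = (MeOH * 885) / (32 * oil)
= (90.75 * 885) / (32 * 217.26)
= 11.5521

11.5521


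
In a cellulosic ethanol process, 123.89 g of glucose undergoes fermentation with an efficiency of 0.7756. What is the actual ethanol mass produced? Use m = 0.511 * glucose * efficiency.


Actual ethanol: m = 0.511 * 123.89 * 0.7756
m = 49.1015 g

49.1015 g


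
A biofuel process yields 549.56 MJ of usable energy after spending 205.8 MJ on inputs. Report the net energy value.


NEV = E_out - E_in
= 549.56 - 205.8
= 343.7600 MJ

343.7600 MJ


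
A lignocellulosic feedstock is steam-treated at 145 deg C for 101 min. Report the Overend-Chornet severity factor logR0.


logR0 = log10(t * exp((T - 100) / 14.75))
= log10(101 * exp((145 - 100) / 14.75))
= 3.3293

3.3293


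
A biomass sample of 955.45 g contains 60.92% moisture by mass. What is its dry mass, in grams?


Wd = Ww * (1 - MC/100)
= 955.45 * (1 - 60.92/100)
= 373.3899 g

373.3899 g


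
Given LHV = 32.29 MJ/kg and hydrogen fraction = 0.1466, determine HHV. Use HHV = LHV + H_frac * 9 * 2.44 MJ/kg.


HHV = LHV + H_frac * 9 * 2.44
= 32.29 + 0.1466 * 9 * 2.44
= 35.5093 MJ/kg

35.5093 MJ/kg


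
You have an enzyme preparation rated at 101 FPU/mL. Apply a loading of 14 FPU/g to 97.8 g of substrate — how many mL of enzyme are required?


V = dosage * m_sub / activity
V = 14 * 97.8 / 101
V = 13.5564 mL

13.5564 mL


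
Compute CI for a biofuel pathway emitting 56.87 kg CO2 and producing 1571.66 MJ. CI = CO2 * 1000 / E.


CI = CO2 * 1000 / E
= 56.87 * 1000 / 1571.66
= 36.1847 g CO2/MJ

36.1847 g CO2/MJ


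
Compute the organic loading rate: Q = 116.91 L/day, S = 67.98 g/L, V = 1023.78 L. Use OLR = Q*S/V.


OLR = Q * S / V
= 116.91 * 67.98 / 1023.78
= 7.7629 g/L/day

7.7629 g/L/day


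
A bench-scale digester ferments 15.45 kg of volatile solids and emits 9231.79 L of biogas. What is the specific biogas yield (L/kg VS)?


Y = V / VS
= 9231.79 / 15.45
= 597.5269 L/kg VS

597.5269 L/kg VS


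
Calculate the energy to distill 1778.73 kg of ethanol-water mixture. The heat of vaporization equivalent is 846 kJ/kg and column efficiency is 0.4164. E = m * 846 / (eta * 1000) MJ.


E = m * 846 / (eta * 1000)
= 1778.73 * 846 / (0.4164 * 1000)
= 3613.8463 MJ

3613.8463 MJ


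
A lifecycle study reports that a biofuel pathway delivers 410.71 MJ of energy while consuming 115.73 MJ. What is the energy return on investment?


EROI = E_out / E_in
= 410.71 / 115.73
= 3.5489

3.5489


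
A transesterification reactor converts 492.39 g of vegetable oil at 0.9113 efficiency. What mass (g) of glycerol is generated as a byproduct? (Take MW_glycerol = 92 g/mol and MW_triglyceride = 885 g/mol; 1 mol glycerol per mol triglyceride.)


glycerol = oil * conv * (92/885)
= 492.39 * 0.9113 * 92 / 885
= 46.6461 g

46.6461 g


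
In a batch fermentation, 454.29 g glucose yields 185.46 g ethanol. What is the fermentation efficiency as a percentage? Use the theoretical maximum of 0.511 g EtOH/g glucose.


Fermentation efficiency = (actual / (0.511 * glucose)) * 100
= (185.46 / (0.511 * 454.29)) * 100
= 79.8907%

79.8907%


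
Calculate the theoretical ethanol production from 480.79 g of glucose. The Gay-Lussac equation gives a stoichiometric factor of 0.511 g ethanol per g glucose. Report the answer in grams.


Theoretical ethanol yield: m_EtOH = 0.511 * m_glucose
m_EtOH = 0.511 * 480.79 = 245.6837 g

245.6837 g


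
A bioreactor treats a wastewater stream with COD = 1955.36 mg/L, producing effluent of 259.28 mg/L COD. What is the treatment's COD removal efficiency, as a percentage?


eta = (COD_in - COD_out) / COD_in * 100
= (1955.36 - 259.28) / 1955.36 * 100
= 86.7400%

86.7400%


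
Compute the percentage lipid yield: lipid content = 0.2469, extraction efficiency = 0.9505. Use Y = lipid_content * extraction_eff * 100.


Y = lipid_content * extraction_eff * 100
= 0.2469 * 0.9505 * 100
= 23.4678%

23.4678%


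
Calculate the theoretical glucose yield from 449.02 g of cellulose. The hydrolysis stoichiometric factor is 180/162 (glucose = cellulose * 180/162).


glucose = cellulose * 180/162
= 449.02 * 180/162
= 498.9111 g

498.9111 g


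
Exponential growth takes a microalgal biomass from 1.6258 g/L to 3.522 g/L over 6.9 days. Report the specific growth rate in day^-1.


mu = ln(X2/X1) / dt
= ln(3.522/1.6258) / 6.9
= 0.1120 per day

0.1120 per day


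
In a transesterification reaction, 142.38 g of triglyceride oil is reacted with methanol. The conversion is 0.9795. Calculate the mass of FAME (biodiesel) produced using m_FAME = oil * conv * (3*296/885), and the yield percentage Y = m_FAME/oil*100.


m_FAME = oil * conv * (3 * 296 / 885) = oil * conv * (888/885)
= 142.38 * 0.9795 * 888 / 885
= 139.9340 g
Y = m_FAME / oil * 100 = conv * (888/885) * 100
= 0.9795 * 888 / 885 * 100
= 98.28%

139.9340 g FAME; Y = 98.28%


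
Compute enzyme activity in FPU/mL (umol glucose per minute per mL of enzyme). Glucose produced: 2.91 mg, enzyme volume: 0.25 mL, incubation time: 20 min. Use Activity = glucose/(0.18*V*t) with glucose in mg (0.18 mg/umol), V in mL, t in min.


Activity = glucose_mg / (0.18 mg/umol * V_mL * t_min)
= 2.91 / (0.18 * 0.25 * 20)
= 3.2333 FPU/mL

3.2333 FPU/mL


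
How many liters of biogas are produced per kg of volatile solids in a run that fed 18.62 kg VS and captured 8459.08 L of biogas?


Y = V / VS
= 8459.08 / 18.62
= 454.3008 L/kg VS

454.3008 L/kg VS


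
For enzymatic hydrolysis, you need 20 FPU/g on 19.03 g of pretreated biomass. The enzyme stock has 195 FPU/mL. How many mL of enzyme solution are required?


V = dosage * m_sub / activity
V = 20 * 19.03 / 195
V = 1.9518 mL

1.9518 mL


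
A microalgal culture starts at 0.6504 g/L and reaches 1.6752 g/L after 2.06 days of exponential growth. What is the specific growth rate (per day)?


mu = ln(X2/X1) / dt
= ln(1.6752/0.6504) / 2.06
= 0.4593 per day

0.4593 per day


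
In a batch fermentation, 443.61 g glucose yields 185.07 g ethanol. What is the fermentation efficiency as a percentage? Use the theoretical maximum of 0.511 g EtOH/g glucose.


Fermentation efficiency = (actual / (0.511 * glucose)) * 100
= (185.07 / (0.511 * 443.61)) * 100
= 81.6420%

81.6420%


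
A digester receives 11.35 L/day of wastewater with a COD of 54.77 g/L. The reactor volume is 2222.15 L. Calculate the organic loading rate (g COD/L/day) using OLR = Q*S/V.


OLR = Q * S / V
= 11.35 * 54.77 / 2222.15
= 0.2797 g/L/day

0.2797 g/L/day


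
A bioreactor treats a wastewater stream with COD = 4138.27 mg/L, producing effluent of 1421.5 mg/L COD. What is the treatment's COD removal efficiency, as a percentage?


eta = (COD_in - COD_out) / COD_in * 100
= (4138.27 - 1421.5) / 4138.27 * 100
= 65.6499%

65.6499%


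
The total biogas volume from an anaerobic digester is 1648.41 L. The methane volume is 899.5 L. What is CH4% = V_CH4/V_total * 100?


CH4% = V_CH4 / V_total * 100
= 899.5 / 1648.41 * 100
= 54.5677%

54.5677%


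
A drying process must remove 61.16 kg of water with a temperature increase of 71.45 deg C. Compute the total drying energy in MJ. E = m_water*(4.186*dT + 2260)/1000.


E = m_water * (4.186 * dT + 2260) / 1000
= 61.16 * (4.186 * 71.45 + 2260) / 1000
= 156.5139 MJ

156.5139 MJ


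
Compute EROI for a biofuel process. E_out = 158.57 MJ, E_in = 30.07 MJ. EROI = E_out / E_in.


EROI = E_out / E_in
= 158.57 / 30.07
= 5.2734

5.2734


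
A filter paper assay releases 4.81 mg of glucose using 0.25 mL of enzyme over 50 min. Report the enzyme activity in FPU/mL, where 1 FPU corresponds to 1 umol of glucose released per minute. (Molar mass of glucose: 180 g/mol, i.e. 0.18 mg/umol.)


Activity = glucose_mg / (0.18 mg/umol * V_mL * t_min)
= 4.81 / (0.18 * 0.25 * 50)
= 2.1378 FPU/mL

2.1378 FPU/mL


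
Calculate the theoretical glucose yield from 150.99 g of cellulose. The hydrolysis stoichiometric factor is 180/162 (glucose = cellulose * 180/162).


glucose = cellulose * 180/162
= 150.99 * 180/162
= 167.7667 g

167.7667 g
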